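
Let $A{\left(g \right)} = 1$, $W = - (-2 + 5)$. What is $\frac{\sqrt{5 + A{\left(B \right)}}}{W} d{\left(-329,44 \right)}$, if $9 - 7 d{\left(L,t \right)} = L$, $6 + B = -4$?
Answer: $- \frac{338 \sqrt{6}}{21} \approx -39.425$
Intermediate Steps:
$B = -10$ ($B = -6 - 4 = -10$)
$d{\left(L,t \right)} = \frac{9}{7} - \frac{L}{7}$
$W = -3$ ($W = \left(-1\right) 3 = -3$)
$\frac{\sqrt{5 + A{\left(B \right)}}}{W} d{\left(-329,44 \right)} = \frac{\sqrt{5 + 1}}{-3} \left(\frac{9}{7} - -47\right) = \sqrt{6} \left(- \frac{1}{3}\right) \left(\frac{9}{7} + 47\right) = - \frac{\sqrt{6}}{3} \cdot \frac{338}{7} = - \frac{338 \sqrt{6}}{21}$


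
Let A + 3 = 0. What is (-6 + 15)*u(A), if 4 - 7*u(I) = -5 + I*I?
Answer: 0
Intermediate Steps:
A = -3 (A = -3 + 0 = -3)
u(I) = 9/7 - I²/7 (u(I) = 4/7 - (-5 + I*I)/7 = 4/7 - (-5 + I²)/7 = 4/7 + (5/7 - I²/7) = 9/7 - I²/7)
(-6 + 15)*u(A) = (-6 + 15)*(9/7 - ⅐*(-3)²) = 9*(9/7 - ⅐*9) = 9*(9/7 - 9/7) = 9*0 = 0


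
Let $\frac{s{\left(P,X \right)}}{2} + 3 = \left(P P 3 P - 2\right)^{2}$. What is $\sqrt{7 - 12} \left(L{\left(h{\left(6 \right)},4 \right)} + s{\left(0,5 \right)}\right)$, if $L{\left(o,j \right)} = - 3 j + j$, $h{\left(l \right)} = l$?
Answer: $- 6 i \sqrt{5} \approx - 13.416 i$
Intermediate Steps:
$L{\left(o,j \right)} = - 2 j$
$s{\left(P,X \right)} = -6 + 2 \left(-2 + 3 P^{3}\right)^{2}$ ($s{\left(P,X \right)} = -6 + 2 \left(P P 3 P - 2\right)^{2} = -6 + 2 \left(P 3 P P - 2\right)^{2} = -6 + 2 \left(P 3 P^{2} - 2\right)^{2} = -6 + 2 \left(3 P^{3} - 2\right)^{2} = -6 + 2 \left(-2 + 3 P^{3}\right)^{2}$)
$\sqrt{7 - 12} \left(L{\left(h{\left(6 \right)},4 \right)} + s{\left(0,5 \right)}\right) = \sqrt{7 - 12} \left(\left(-2\right) 4 - \left(6 - 2 \left(-2 + 3 \cdot 0^{3}\right)^{2}\right)\right) = \sqrt{-5} \left(-8 - \left(6 - 2 \left(-2 + 3 \cdot 0\right)^{2}\right)\right) = i \sqrt{5} \left(-8 - \left(6 - 2 \left(-2 + 0\right)^{2}\right)\right) = i \sqrt{5} \left(-8 - \left(6 - 2 \left(-2\right)^{2}\right)\right) = i \sqrt{5} \left(-8 + \left(-6 + 2 \cdot 4\right)\right) = i \sqrt{5} \left(-8 + \left(-6 + 8\right)\right) = i \sqrt{5} \left(-8 + 2\right) = i \sqrt{5} \left(-6\right) = - 6 i \sqrt{5}$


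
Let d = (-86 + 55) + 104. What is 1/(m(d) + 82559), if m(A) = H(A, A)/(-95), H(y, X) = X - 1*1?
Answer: 95/7843033 ≈ 1.2113e-5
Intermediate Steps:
H(y, X) = -1 + X (H(y, X) = X - 1 = -1 + X)
d = 73 (d = -31 + 104 = 73)
m(A) = 1/95 - A/95 (m(A) = (-1 + A)/(-95) = (-1 + A)*(-1/95) = 1/95 - A/95)
1/(m(d) + 82559) = 1/((1/95 - 1/95*73) + 82559) = 1/((1/95 - 73/95) + 82559) = 1/(-72/95 + 82559) = 1/(7843033/95) = 95/7843033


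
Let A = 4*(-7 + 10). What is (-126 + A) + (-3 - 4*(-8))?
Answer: -85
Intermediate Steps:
A = 12 (A = 4*3 = 12)
(-126 + A) + (-3 - 4*(-8)) = (-126 + 12) + (-3 - 4*(-8)) = -114 + (-3 + 32) = -114 + 29 = -85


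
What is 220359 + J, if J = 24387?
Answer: 244746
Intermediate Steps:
220359 + J = 220359 + 24387 = 244746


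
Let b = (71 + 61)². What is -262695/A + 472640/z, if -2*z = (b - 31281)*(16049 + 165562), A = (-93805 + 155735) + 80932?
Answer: -660958891303405/359524170120474 ≈ -1.8384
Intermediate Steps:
b = 17424 (b = 132² = 17424)
A = 142862 (A = 61930 + 80932 = 142862)
z = 2516583627/2 (z = -(17424 - 31281)*(16049 + 165562)/2 = -(-13857)*181611/2 = -½*(-2516583627) = 2516583627/2 ≈ 1.2583e+9)
-262695/A + 472640/z = -262695/142862 + 472640/(2516583627/2) = -262695*1/142862 + 472640*(2/2516583627) = -262695/142862 + 945280/2516583627 = -660958891303405/359524170120474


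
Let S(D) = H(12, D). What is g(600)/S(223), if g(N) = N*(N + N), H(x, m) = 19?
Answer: 720000/19 ≈ 37895.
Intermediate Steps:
S(D) = 19
g(N) = 2*N² (g(N) = N*(2*N) = 2*N²)
g(600)/S(223) = (2*600²)/19 = (2*360000)*(1/19) = 720000*(1/19) = 720000/19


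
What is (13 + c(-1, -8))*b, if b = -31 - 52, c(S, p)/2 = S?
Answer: -913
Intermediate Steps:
c(S, p) = 2*S
b = -83
(13 + c(-1, -8))*b = (13 + 2*(-1))*(-83) = (13 - 2)*(-83) = 11*(-83) = -913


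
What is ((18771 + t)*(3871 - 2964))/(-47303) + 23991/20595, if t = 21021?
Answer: -247388794469/324735095 ≈ -761.82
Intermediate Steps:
((18771 + t)*(3871 - 2964))/(-47303) + 23991/20595 = ((18771 + 21021)*(3871 - 2964))/(-47303) + 23991/20595 = (39792*907)*(-1/47303) + 23991*(1/20595) = 36091344*(-1/47303) + 7997/6865 = -36091344/47303 + 7997/6865 = -247388794469/324735095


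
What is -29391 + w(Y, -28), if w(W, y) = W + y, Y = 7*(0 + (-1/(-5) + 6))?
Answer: -146878/5 ≈ -29376.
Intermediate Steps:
Y = 217/5 (Y = 7*(0 + (-1*(-⅕) + 6)) = 7*(0 + (⅕ + 6)) = 7*(0 + 31/5) = 7*(31/5) = 217/5 ≈ 43.400)
-29391 + w(Y, -28) = -29391 + (217/5 - 28) = -29391 + 77/5 = -146878/5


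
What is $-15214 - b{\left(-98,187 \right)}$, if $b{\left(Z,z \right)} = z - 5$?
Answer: $-15396$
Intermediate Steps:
$b{\left(Z,z \right)} = -5 + z$ ($b{\left(Z,z \right)} = z - 5 = -5 + z$)
$-15214 - b{\left(-98,187 \right)} = -15214 - \left(-5 + 187\right) = -15214 - 182 = -15396$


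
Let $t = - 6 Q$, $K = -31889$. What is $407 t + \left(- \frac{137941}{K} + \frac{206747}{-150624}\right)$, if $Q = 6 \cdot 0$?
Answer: $\frac{14184270101}{4803248736} \approx 2.9531$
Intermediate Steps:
$Q = 0$
$t = 0$ ($t = \left(-6\right) 0 = 0$)
$407 t + \left(- \frac{137941}{K} + \frac{206747}{-150624}\right) = 407 \cdot 0 + \left(- \frac{137941}{-31889} + \frac{206747}{-150624}\right) = 0 + \left(\left(-137941\right) \left(- \frac{1}{31889}\right) + 206747 \left(- \frac{1}{150624}\right)\right) = 0 + \left(\frac{137941}{31889} - \frac{206747}{150624}\right) = 0 + \frac{14184270101}{4803248736} = \frac{14184270101}{4803248736}$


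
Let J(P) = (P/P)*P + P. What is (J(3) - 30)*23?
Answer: -552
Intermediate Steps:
J(P) = 2*P (J(P) = 1*P + P = P + P = 2*P)
(J(3) - 30)*23 = (2*3 - 30)*23 = (6 - 30)*23 = -24*23 = -552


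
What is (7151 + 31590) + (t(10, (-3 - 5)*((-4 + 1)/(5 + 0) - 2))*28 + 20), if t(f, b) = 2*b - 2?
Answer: 199349/5 ≈ 39870.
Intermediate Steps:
t(f, b) = -2 + 2*b
(7151 + 31590) + (t(10, (-3 - 5)*((-4 + 1)/(5 + 0) - 2))*28 + 20) = (7151 + 31590) + ((-2 + 2*((-3 - 5)*((-4 + 1)/(5 + 0) - 2)))*28 + 20) = 38741 + ((-2 + 2*(-8*(-3/5 - 2)))*28 + 20) = 38741 + ((-2 + 2*(-8*(-3*⅕ - 2)))*28 + 20) = 38741 + ((-2 + 2*(-8*(-⅗ - 2)))*28 + 20) = 38741 + ((-2 + 2*(-8*(-13/5)))*28 + 20) = 38741 + ((-2 + 2*(104/5))*28 + 20) = 38741 + ((-2 + 208/5)*28 + 20) = 38741 + ((198/5)*28 + 20) = 38741 + (5544/5 + 20) = 38741 + 5644/5 = 199349/5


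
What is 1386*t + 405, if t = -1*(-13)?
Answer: 18423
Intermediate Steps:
t = 13
1386*t + 405 = 1386*13 + 405 = 18018 + 405 = 18423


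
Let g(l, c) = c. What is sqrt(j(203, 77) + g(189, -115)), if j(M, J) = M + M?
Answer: sqrt(291) ≈ 17.059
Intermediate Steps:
j(M, J) = 2*M
sqrt(j(203, 77) + g(189, -115)) = sqrt(2*203 - 115) = sqrt(406 - 115) = sqrt(291)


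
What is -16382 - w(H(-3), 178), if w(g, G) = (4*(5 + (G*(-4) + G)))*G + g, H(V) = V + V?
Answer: 360272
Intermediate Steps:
H(V) = 2*V
w(g, G) = g + G*(20 - 12*G) (w(g, G) = (4*(5 + (-4*G + G)))*G + g = (4*(5 - 3*G))*G + g = (20 - 12*G)*G + g = G*(20 - 12*G) + g = g + G*(20 - 12*G))
-16382 - w(H(-3), 178) = -16382 - (2*(-3) - 12*178² + 20*178) = -16382 - (-6 - 12*31684 + 3560) = -16382 - (-6 - 380208 + 3560) = -16382 - 1*(-376654) = -16382 + 376654 = 360272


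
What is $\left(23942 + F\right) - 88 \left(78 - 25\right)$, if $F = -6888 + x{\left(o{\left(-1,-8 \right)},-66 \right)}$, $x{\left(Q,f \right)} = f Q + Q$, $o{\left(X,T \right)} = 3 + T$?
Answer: $12715$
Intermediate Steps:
$x{\left(Q,f \right)} = Q + Q f$ ($x{\left(Q,f \right)} = Q f + Q = Q + Q f$)
$F = -6563$ ($F = -6888 + \left(3 - 8\right) \left(1 - 66\right) = -6888 - -325 = -6888 + 325 = -6563$)
$\left(23942 + F\right) - 88 \left(78 - 25\right) = \left(23942 - 6563\right) - 88 \left(78 - 25\right) = 17379 - 4664 = 12715$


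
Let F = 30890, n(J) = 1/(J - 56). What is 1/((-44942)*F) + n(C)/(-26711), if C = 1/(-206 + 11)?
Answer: 270418673269/404970005672513780 ≈ 6.6775e-7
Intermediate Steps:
C = -1/195 (C = 1/(-195) = -1/195 ≈ -0.0051282)
n(J) = 1/(-56 + J)
1/((-44942)*F) + n(C)/(-26711) = 1/(-44942*30890) + 1/(-56 - 1/195*(-26711)) = -1/44942*1/30890 - 1/26711/(-10921/195) = -1/1388258380 - 195/10921*(-1/26711) = -1/1388258380 + 195/291710831 = 270418673269/404970005672513780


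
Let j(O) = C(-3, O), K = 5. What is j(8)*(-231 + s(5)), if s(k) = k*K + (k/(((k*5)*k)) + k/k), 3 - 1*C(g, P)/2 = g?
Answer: -61488/25 ≈ -2459.5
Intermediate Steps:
C(g, P) = 6 - 2*g
j(O) = 12 (j(O) = 6 - 2*(-3) = 6 + 6 = 12)
s(k) = 1 + 5*k + 1/(5*k) (s(k) = k*5 + (k/(((k*5)*k)) + k/k) = 5*k + (k/(((5*k)*k)) + 1) = 5*k + (k/((5*k²)) + 1) = 5*k + (k*(1/(5*k²)) + 1) = 5*k + (1/(5*k) + 1) = 5*k + (1 + 1/(5*k)) = 1 + 5*k + 1/(5*k))
j(8)*(-231 + s(5)) = 12*(-231 + (1 + 5*5 + (⅕)/5)) = 12*(-231 + (1 + 25 + (⅕)*(⅕))) = 12*(-231 + (1 + 25 + 1/25)) = 12*(-231 + 651/25) = 12*(-5124/25) = -61488/25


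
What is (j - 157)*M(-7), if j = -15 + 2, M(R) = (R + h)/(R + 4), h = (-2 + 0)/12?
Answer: -3655/9 ≈ -406.11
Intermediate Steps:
h = -⅙ (h = -2*1/12 = -⅙ ≈ -0.16667)
M(R) = (-⅙ + R)/(4 + R) (M(R) = (R - ⅙)/(R + 4) = (-⅙ + R)/(4 + R))
j = -13
(j - 157)*M(-7) = (-13 - 157)*((-⅙ - 7)/(4 - 7)) = -170*(-43)/((-3)*6) = -(-170)*(-43)/(3*6) = -170*43/18 = -3655/9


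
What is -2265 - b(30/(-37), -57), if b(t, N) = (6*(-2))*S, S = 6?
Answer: -2193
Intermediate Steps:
b(t, N) = -72 (b(t, N) = (6*(-2))*6 = -12*6 = -72)
-2265 - b(30/(-37), -57) = -2265 - 1*(-72) = -2265 + 72 = -2193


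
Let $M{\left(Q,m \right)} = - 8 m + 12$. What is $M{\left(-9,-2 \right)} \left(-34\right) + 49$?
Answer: $-903$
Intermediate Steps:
$M{\left(Q,m \right)} = 12 - 8 m$
$M{\left(-9,-2 \right)} \left(-34\right) + 49 = \left(12 - -16\right) \left(-34\right) + 49 = \left(12 + 16\right) \left(-34\right) + 49 = 28 \left(-34\right) + 49 = -952 + 49 = -903$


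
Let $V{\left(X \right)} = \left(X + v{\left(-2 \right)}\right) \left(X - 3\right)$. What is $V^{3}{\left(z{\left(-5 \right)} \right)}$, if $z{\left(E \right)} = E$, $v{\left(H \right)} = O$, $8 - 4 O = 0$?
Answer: $13824$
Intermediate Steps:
$O = 2$ ($O = 2 - 0 = 2 + 0 = 2$)
$v{\left(H \right)} = 2$
$V{\left(X \right)} = \left(-3 + X\right) \left(2 + X\right)$ ($V{\left(X \right)} = \left(X + 2\right) \left(X - 3\right) = \left(2 + X\right) \left(-3 + X\right) = \left(-3 + X\right) \left(2 + X\right)$)
$V^{3}{\left(z{\left(-5 \right)} \right)} = \left(-6 + \left(-5\right)^{2} - -5\right)^{3} = \left(-6 + 25 + 5\right)^{3} = 24^{3} = 13824$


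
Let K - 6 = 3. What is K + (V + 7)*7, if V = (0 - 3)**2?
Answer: 121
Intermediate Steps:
K = 9 (K = 6 + 3 = 9)
V = 9 (V = (-3)**2 = 9)
K + (V + 7)*7 = 9 + (9 + 7)*7 = 9 + 16*7 = 9 + 112 = 121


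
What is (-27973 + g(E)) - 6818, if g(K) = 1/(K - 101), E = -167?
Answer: -9323989/268 ≈ -34791.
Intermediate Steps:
g(K) = 1/(-101 + K)
(-27973 + g(E)) - 6818 = (-27973 + 1/(-101 - 167)) - 6818 = (-27973 + 1/(-268)) - 6818 = (-27973 - 1/268) - 6818 = -7496765/268 - 6818 = -9323989/268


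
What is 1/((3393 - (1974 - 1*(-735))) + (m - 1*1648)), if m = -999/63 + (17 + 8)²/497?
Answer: -497/486364 ≈ -0.0010219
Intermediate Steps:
m = -7256/497 (m = -999*1/63 + 25²*(1/497) = -111/7 + 625*(1/497) = -111/7 + 625/497 = -7256/497 ≈ -14.600)
1/((3393 - (1974 - 1*(-735))) + (m - 1*1648)) = 1/((3393 - (1974 - 1*(-735))) + (-7256/497 - 1*1648)) = 1/((3393 - (1974 + 735)) + (-7256/497 - 1648)) = 1/((3393 - 1*2709) - 826312/497) = 1/((3393 - 2709) - 826312/497) = 1/(684 - 826312/497) = 1/(-486364/497) = -497/486364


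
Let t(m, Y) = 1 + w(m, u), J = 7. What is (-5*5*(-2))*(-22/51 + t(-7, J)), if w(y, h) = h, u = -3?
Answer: -6200/51 ≈ -121.57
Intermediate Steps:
t(m, Y) = -2 (t(m, Y) = 1 - 3 = -2)
(-5*5*(-2))*(-22/51 + t(-7, J)) = (-5*5*(-2))*(-22/51 - 2) = (-25*(-2))*(-22*1/51 - 2) = 50*(-22/51 - 2) = 50*(-124/51) = -6200/51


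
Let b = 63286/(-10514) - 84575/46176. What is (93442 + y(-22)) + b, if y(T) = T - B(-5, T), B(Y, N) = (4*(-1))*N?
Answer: 22654178899081/242747232 ≈ 93324.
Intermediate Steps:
B(Y, N) = -4*N
b = -1905757943/242747232 (b = 63286*(-1/10514) - 84575*1/46176 = -31643/5257 - 84575/46176 = -1905757943/242747232 ≈ -7.8508)
y(T) = 5*T (y(T) = T - (-4)*T = T + 4*T = 5*T)
(93442 + y(-22)) + b = (93442 + 5*(-22)) - 1905757943/242747232 = (93442 - 110) - 1905757943/242747232 = 93332 - 1905757943/242747232 = 22654178899081/242747232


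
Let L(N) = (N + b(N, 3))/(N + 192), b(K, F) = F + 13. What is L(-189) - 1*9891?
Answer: -29846/3 ≈ -9948.7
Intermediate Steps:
b(K, F) = 13 + F
L(N) = (16 + N)/(192 + N) (L(N) = (N + (13 + 3))/(N + 192) = (N + 16)/(192 + N) = (16 + N)/(192 + N))
L(-189) - 1*9891 = (16 - 189)/(192 - 189) - 1*9891 = -173/3 - 9891 = -29846/3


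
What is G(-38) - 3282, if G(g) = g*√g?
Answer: -3282 - 38*I*√38 ≈ -3282.0 - 234.25*I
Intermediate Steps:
G(g) = g^(3/2)
G(-38) - 3282 = (-38)^(3/2) - 3282 = -38*I*√38 - 3282 = -3282 - 38*I*√38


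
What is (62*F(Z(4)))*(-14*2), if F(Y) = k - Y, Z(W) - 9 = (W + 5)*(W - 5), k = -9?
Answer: 15624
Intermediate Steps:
Z(W) = 9 + (-5 + W)*(5 + W) (Z(W) = 9 + (W + 5)*(W - 5) = 9 + (5 + W)*(-5 + W) = 9 + (-5 + W)*(5 + W))
F(Y) = -9 - Y
(62*F(Z(4)))*(-14*2) = (62*(-9 - (-16 + 4²)))*(-14*2) = (62*(-9 - (-16 + 16)))*(-28) = (62*(-9 - 1*0))*(-28) = (62*(-9 + 0))*(-28) = (62*(-9))*(-28) = -558*(-28) = 15624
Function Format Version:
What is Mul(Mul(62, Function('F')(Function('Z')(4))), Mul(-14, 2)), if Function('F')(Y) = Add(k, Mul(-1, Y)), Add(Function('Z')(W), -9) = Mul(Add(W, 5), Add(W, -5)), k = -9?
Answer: 15624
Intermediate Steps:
Function('Z')(W) = Add(9, Mul(Add(-5, W), Add(5, W))) (Function('Z')(W) = Add(9, Mul(Add(W, 5), Add(W, -5))) = Add(9, Mul(Add(5, W), Add(-5, W))) = Add(9, Mul(Add(-5, W), Add(5, W))))
Function('F')(Y) = Add(-9, Mul(-1, Y))
Mul(Mul(62, Function('F')(Function('Z')(4))), Mul(-14, 2)) = Mul(Mul(62, Add(-9, Mul(-1, Add(-16, Pow(4, 2))))), Mul(-14, 2)) = Mul(Mul(62, Add(-9, Mul(-1, Add(-16, 16)))), -28) = Mul(Mul(62, Add(-9, Mul(-1, 0))), -28) = Mul(Mul(62, Add(-9, 0)), -28) = Mul(Mul(62, -9), -28) = Mul(-558, -28) = 15624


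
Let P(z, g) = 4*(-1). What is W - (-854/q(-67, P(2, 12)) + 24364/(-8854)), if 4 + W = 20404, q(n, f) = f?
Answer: 178755635/8854 ≈ 20189.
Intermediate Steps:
P(z, g) = -4
W = 20400 (W = -4 + 20404 = 20400)
W - (-854/q(-67, P(2, 12)) + 24364/(-8854)) = 20400 - (-854/(-4) + 24364/(-8854)) = 20400 - (-854*(-1/4) + 24364*(-1/8854)) = 20400 - (427/2 - 12182/4427) = 20400 - 1*1865965/8854 = 20400 - 1865965/8854 = 178755635/8854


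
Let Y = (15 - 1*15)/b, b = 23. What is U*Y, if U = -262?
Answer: 0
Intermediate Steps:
Y = 0 (Y = (15 - 1*15)/23 = (15 - 15)*(1/23) = 0*(1/23) = 0)
U*Y = -262*0 = 0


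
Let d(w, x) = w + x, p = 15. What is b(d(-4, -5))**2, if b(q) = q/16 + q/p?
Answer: 8649/6400 ≈ 1.3514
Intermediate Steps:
b(q) = 31*q/240 (b(q) = q/16 + q/15 = 31*q/240)
b(d(-4, -5))**2 = (31*(-4 - 5)/240)**2 = ((31/240)*(-9))**2 = (-93/80)**2 = 8649/6400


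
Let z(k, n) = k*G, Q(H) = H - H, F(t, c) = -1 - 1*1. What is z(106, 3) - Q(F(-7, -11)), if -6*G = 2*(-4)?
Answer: 424/3 ≈ 141.33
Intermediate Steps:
G = 4/3 (G = -(-4)/3 = -1/6*(-8) = 4/3 ≈ 1.3333)
F(t, c) = -2 (F(t, c) = -1 - 1 = -2)
Q(H) = 0
z(k, n) = 4*k/3 (z(k, n) = k*(4/3) = 4*k/3)
z(106, 3) - Q(F(-7, -11)) = (4/3)*106 - 1*0 = 424/3 + 0 = 424/3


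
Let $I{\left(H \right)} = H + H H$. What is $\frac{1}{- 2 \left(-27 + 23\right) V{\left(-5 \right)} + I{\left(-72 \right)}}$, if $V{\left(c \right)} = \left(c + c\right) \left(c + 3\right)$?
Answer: $\frac{1}{5272} \approx 0.00018968$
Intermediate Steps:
$I{\left(H \right)} = H + H^{2}$
$V{\left(c \right)} = 2 c \left(3 + c\right)$
$\frac{1}{- 2 \left(-27 + 23\right) V{\left(-5 \right)} + I{\left(-72 \right)}} = \frac{1}{- 2 \left(-27 + 23\right) 2 \left(-5\right) \left(3 - 5\right) - 72 \left(1 - 72\right)} = \frac{1}{\left(-2\right) \left(-4\right) 2 \left(-5\right) \left(-2\right) - -5112} = \frac{1}{8 \cdot 20 + 5112} = \frac{1}{160 + 5112} = \frac{1}{5272}$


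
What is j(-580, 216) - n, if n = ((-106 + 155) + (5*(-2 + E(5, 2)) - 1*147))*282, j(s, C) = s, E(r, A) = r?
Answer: 22826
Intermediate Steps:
n = -23406 (n = ((-106 + 155) + (5*(-2 + 5) - 1*147))*282 = (49 + (5*3 - 147))*282 = (49 + (15 - 147))*282 = (49 - 132)*282 = -83*282 = -23406)
j(-580, 216) - n = -580 - 1*(-23406) = -580 + 23406 = 22826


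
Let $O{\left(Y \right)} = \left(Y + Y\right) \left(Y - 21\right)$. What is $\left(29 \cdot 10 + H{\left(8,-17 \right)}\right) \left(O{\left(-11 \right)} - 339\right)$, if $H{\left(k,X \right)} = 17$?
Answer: $112055$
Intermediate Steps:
$O{\left(Y \right)} = 2 Y \left(-21 + Y\right)$
$\left(29 \cdot 10 + H{\left(8,-17 \right)}\right) \left(O{\left(-11 \right)} - 339\right) = \left(29 \cdot 10 + 17\right) \left(2 \left(-11\right) \left(-21 - 11\right) - 339\right) = \left(290 + 17\right) \left(2 \left(-11\right) \left(-32\right) - 339\right) = 307 \left(704 - 339\right) = 307 \cdot 365 = 112055$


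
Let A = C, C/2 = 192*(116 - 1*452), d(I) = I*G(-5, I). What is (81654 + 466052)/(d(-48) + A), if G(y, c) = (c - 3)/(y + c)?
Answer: -14514209/3420360 ≈ -4.2435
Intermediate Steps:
G(y, c) = (-3 + c)/(c + y)
d(I) = I*(-3 + I)/(-5 + I) (d(I) = I*((-3 + I)/(I - 5)) = I*((-3 + I)/(-5 + I)) = I*(-3 + I)/(-5 + I))
C = -129024 (C = 2*(192*(116 - 1*452)) = 2*(192*(116 - 452)) = 2*(192*(-336)) = 2*(-64512) = -129024)
A = -129024
(81654 + 466052)/(d(-48) + A) = (81654 + 466052)/(-48*(-3 - 48)/(-5 - 48) - 129024) = 547706/(-48*(-51)/(-53) - 129024) = 547706/(-48*(-1/53)*(-51) - 129024) = 547706/(-2448/53 - 129024) = 547706/(-6840720/53) = 547706*(-53/6840720) = -14514209/3420360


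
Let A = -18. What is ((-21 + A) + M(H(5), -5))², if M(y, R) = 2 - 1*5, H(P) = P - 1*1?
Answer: 1764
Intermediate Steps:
H(P) = -1 + P (H(P) = P - 1 = -1 + P)
M(y, R) = -3 (M(y, R) = 2 - 5 = -3)
((-21 + A) + M(H(5), -5))² = ((-21 - 18) - 3)² = (-39 - 3)² = (-42)² = 1764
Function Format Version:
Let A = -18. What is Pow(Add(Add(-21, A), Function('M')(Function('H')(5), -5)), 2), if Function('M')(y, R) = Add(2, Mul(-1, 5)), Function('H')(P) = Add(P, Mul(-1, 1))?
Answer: 1764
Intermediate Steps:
Function('H')(P) = Add(-1, P) (Function('H')(P) = Add(P, -1) = Add(-1, P))
Function('M')(y, R) = -3 (Function('M')(y, R) = Add(2, -5) = -3)
Pow(Add(Add(-21, A), Function('M')(Function('H')(5), -5)), 2) = Pow(Add(Add(-21, -18), -3), 2) = Pow(Add(-39, -3), 2) = Pow(-42, 2) = 1764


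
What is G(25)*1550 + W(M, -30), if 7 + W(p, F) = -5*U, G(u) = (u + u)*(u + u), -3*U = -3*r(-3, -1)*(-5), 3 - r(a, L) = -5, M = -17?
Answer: 3875193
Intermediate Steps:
r(a, L) = 8 (r(a, L) = 3 - 1*(-5) = 3 + 5 = 8)
U = -40 (U = -(-3*8)*(-5)/3 = -(-8)*(-5) = -⅓*120 = -40)
G(u) = 4*u² (G(u) = (2*u)*(2*u) = 4*u²)
W(p, F) = 193 (W(p, F) = -7 - 5*(-40) = -7 + 200 = 193)
G(25)*1550 + W(M, -30) = (4*25²)*1550 + 193 = (4*625)*1550 + 193 = 2500*1550 + 193 = 3875000 + 193 = 3875193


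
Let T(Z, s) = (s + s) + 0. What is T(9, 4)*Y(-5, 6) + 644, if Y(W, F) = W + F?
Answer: 652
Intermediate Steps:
T(Z, s) = 2*s (T(Z, s) = 2*s + 0 = 2*s)
Y(W, F) = F + W
T(9, 4)*Y(-5, 6) + 644 = (2*4)*(6 - 5) + 644 = 8*1 + 644 = 8 + 644 = 652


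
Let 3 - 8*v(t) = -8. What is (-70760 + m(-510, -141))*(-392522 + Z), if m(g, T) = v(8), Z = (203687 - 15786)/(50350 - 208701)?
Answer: 35184833337917487/1266808 ≈ 2.7774e+10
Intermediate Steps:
v(t) = 11/8 (v(t) = 3/8 - ⅛*(-8) = 3/8 + 1 = 11/8)
Z = -187901/158351 (Z = 187901/(-158351) = 187901*(-1/158351) = -187901/158351 ≈ -1.1866)
m(g, T) = 11/8
(-70760 + m(-510, -141))*(-392522 + Z) = (-70760 + 11/8)*(-392522 - 187901/158351) = -566069/8*(-62156439123/158351) = 35184833337917487/1266808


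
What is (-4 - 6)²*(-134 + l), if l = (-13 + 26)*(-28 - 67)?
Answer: -136900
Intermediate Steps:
l = -1235 (l = 13*(-95) = -1235)
(-4 - 6)²*(-134 + l) = (-4 - 6)²*(-134 - 1235) = (-10)²*(-1369) = 100*(-1369) = -136900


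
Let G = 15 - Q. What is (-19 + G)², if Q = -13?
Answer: 81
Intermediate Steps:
G = 28 (G = 15 - 1*(-13) = 15 + 13 = 28)
(-19 + G)² = (-19 + 28)² = 9² = 81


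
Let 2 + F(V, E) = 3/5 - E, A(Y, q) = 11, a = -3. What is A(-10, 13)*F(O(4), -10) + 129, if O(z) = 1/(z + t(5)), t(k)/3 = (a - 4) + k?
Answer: 1118/5 ≈ 223.60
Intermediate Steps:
t(k) = -21 + 3*k (t(k) = 3*((-3 - 4) + k) = 3*(-7 + k) = -21 + 3*k)
O(z) = 1/(-6 + z) (O(z) = 1/(z + (-21 + 3*5)) = 1/(z + (-21 + 15)) = 1/(z - 6) = 1/(-6 + z))
F(V, E) = -7/5 - E (F(V, E) = -2 + (3/5 - E) = -2 + (3*(⅕) - E) = -2 + (⅗ - E) = -7/5 - E)
A(-10, 13)*F(O(4), -10) + 129 = 11*(-7/5 - 1*(-10)) + 129 = 11*(-7/5 + 10) + 129 = 11*(43/5) + 129 = 473/5 + 129 = 1118/5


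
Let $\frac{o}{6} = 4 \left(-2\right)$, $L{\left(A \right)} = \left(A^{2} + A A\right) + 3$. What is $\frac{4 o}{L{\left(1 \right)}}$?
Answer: $- \frac{192}{5} \approx -38.4$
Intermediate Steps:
$L{\left(A \right)} = 3 + 2 A^{2}$ ($L{\left(A \right)} = \left(A^{2} + A^{2}\right) + 3 = 2 A^{2} + 3 = 3 + 2 A^{2}$)
$o = -48$ ($o = 6 \cdot 4 \left(-2\right) = 6 \left(-8\right) = -48$)
$\frac{4 o}{L{\left(1 \right)}} = \frac{4 \left(-48\right)}{3 + 2 \cdot 1^{2}} = - \frac{192}{3 + 2 \cdot 1} = - \frac{192}{3 + 2} = - \frac{192}{5}$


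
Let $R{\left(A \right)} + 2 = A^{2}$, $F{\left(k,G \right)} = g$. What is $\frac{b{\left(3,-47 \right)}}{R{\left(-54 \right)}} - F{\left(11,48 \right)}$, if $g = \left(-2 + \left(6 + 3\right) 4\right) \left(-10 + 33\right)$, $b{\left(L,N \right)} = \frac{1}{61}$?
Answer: $- \frac{139003627}{177754} \approx -782.0$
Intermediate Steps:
$b{\left(L,N \right)} = \frac{1}{61}$
$g = 782$ ($g = \left(-2 + 9 \cdot 4\right) 23 = \left(-2 + 36\right) 23 = 34 \cdot 23 = 782$)
$F{\left(k,G \right)} = 782$
$R{\left(A \right)} = -2 + A^{2}$
$\frac{b{\left(3,-47 \right)}}{R{\left(-54 \right)}} - F{\left(11,48 \right)} = \frac{1}{61 \left(-2 + \left(-54\right)^{2}\right)} - 782 = \frac{1}{61 \left(-2 + 2916\right)} - 782 = \frac{1}{61 \cdot 2914} - 782 = \frac{1}{61} \cdot \frac{1}{2914} - 782 = \frac{1}{177754} - 782 = - \frac{139003627}{177754}$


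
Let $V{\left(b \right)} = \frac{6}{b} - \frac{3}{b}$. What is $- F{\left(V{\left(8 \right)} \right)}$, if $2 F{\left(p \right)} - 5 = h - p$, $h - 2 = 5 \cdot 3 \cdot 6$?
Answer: $- \frac{773}{16} \approx -48.313$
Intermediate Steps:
$h = 92$ ($h = 2 + 5 \cdot 3 \cdot 6 = 2 + 15 \cdot 6 = 2 + 90 = 92$)
$V{\left(b \right)} = \frac{3}{b}$
$F{\left(p \right)} = \frac{97}{2} - \frac{p}{2}$ ($F{\left(p \right)} = \frac{5}{2} + \frac{92 - p}{2} = \frac{5}{2} - \left(-46 + \frac{p}{2}\right) = \frac{97}{2} - \frac{p}{2}$)
$- F{\left(V{\left(8 \right)} \right)} = - (\frac{97}{2} - \frac{3 \cdot \frac{1}{8}}{2}) = - (\frac{97}{2} - \frac{3}{16}) = \left(-1\right) \frac{773}{16} = - \frac{773}{16}$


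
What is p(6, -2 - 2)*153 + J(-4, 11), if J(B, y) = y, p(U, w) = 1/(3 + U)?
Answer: 28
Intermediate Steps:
p(6, -2 - 2)*153 + J(-4, 11) = 153/(3 + 6) + 11 = 153/9 + 11 = (⅑)*153 + 11 = 17 + 11 = 28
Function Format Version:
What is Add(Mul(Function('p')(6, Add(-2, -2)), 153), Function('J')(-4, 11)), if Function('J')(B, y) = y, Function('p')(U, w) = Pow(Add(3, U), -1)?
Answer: 28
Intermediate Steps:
Add(Mul(Function('p')(6, Add(-2, -2)), 153), Function('J')(-4, 11)) = Add(Mul(Pow(Add(3, 6), -1), 153), 11) = Add(Mul(Pow(9, -1), 153), 11) = Add(Mul(Rational(1, 9), 153), 11) = Add(17, 11) = 28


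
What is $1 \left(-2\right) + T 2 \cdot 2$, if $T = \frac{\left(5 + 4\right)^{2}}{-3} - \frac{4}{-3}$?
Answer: $- \frac{314}{3} \approx -104.67$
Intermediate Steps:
$T = - \frac{77}{3}$ ($T = 9^{2} \left(- \frac{1}{3}\right) - - \frac{4}{3} = 81 \left(- \frac{1}{3}\right) + \frac{4}{3} = -27 + \frac{4}{3} = - \frac{77}{3} \approx -25.667$)
$1 \left(-2\right) + T 2 \cdot 2 = 1 \left(-2\right) + \left(- \frac{77}{3}\right) 2 \cdot 2 = -2 - \frac{308}{3} = - \frac{314}{3}$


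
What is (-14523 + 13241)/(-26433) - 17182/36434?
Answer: -203731709/481529961 ≈ -0.42309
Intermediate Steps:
(-14523 + 13241)/(-26433) - 17182/36434 = -1282*(-1/26433) - 17182*1/36434 = 1282/26433 - 8591/18217 = -203731709/481529961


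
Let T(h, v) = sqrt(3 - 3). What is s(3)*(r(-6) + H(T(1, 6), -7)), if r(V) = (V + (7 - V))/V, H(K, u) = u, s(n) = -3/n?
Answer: 49/6 ≈ 8.1667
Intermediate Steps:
T(h, v) = 0 (T(h, v) = sqrt(0) = 0)
r(V) = 7/V
s(3)*(r(-6) + H(T(1, 6), -7)) = (-3/3)*(7/(-6) - 7) = (-3*1/3)*(7*(-1/6) - 7) = -(-7/6 - 7) = -1*(-49/6) = 49/6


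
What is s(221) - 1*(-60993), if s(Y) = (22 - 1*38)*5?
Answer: 60913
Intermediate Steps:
s(Y) = -80 (s(Y) = (22 - 38)*5 = -16*5 = -80)
s(221) - 1*(-60993) = -80 - 1*(-60993) = -80 + 60993 = 60913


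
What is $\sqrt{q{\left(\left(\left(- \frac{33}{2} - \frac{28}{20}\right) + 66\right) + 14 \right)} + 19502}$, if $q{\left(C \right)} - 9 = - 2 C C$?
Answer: $\frac{\sqrt{1179818}}{10} \approx 108.62$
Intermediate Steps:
$q{\left(C \right)} = 9 - 2 C^{2}$ ($q{\left(C \right)} = 9 + - 2 C C = 9 - 2 C^{2}$)
$\sqrt{q{\left(\left(\left(- \frac{33}{2} - \frac{28}{20}\right) + 66\right) + 14 \right)} + 19502} = \sqrt{\left(9 - 2 \left(\left(\left(- \frac{33}{2} - \frac{28}{20}\right) + 66\right) + 14\right)^{2}\right) + 19502} = \sqrt{\left(9 - 2 \left(\left(\left(\left(-33\right) \frac{1}{2} - \frac{7}{5}\right) + 66\right) + 14\right)^{2}\right) + 19502} = \sqrt{\left(9 - 2 \left(\left(\left(- \frac{33}{2} - \frac{7}{5}\right) + 66\right) + 14\right)^{2}\right) + 19502} = \sqrt{\left(9 - 2 \left(\left(- \frac{179}{10} + 66\right) + 14\right)^{2}\right) + 19502} = \sqrt{\left(9 - 2 \left(\frac{481}{10} + 14\right)^{2}\right) + 19502} = \sqrt{\left(9 - 2 \left(\frac{621}{10}\right)^{2}\right) + 19502} = \sqrt{\left(9 - \frac{385641}{50}\right) + 19502} = \sqrt{- \frac{385191}{50} + 19502} = \sqrt{\frac{589909}{50}} = \frac{\sqrt{1179818}}{10}$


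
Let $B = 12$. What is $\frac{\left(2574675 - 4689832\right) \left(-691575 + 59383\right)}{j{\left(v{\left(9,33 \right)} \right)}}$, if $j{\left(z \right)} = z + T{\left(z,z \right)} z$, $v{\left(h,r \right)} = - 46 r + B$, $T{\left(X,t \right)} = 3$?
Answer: $- \frac{167148166768}{753} \approx -2.2198 \cdot 10^{8}$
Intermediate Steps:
$v{\left(h,r \right)} = 12 - 46 r$ ($v{\left(h,r \right)} = - 46 r + 12 = 12 - 46 r$)
$j{\left(z \right)} = 4 z$ ($j{\left(z \right)} = z + 3 z = 4 z$)
$\frac{\left(2574675 - 4689832\right) \left(-691575 + 59383\right)}{j{\left(v{\left(9,33 \right)} \right)}} = \frac{\left(2574675 - 4689832\right) \left(-691575 + 59383\right)}{4 \left(12 - 1518\right)} = \frac{\left(-2115157\right) \left(-632192\right)}{4 \left(12 - 1518\right)} = \frac{1337185334144}{4 \left(-1506\right)} = \frac{1337185334144}{-6024} = 1337185334144 \left(- \frac{1}{6024}\right) = - \frac{167148166768}{753}$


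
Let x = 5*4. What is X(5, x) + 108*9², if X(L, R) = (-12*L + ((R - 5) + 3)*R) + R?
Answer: 9068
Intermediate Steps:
x = 20
X(L, R) = R - 12*L + R*(-2 + R) (X(L, R) = (-12*L + ((-5 + R) + 3)*R) + R = (-12*L + (-2 + R)*R) + R = (-12*L + R*(-2 + R)) + R = R - 12*L + R*(-2 + R))
X(5, x) + 108*9² = (20² - 1*20 - 12*5) + 108*9² = (400 - 20 - 60) + 108*81 = 320 + 8748 = 9068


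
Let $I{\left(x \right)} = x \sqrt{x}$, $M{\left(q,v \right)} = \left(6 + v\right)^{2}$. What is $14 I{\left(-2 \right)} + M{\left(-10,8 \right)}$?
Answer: $196 - 28 i \sqrt{2} \approx 196.0 - 39.598 i$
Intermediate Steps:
$I{\left(x \right)} = x^{\frac{3}{2}}$
$14 I{\left(-2 \right)} + M{\left(-10,8 \right)} = 14 \left(-2\right)^{\frac{3}{2}} + \left(6 + 8\right)^{2} = 14 \left(- 2 i \sqrt{2}\right) + 14^{2} = - 28 i \sqrt{2} + 196 = 196 - 28 i \sqrt{2}$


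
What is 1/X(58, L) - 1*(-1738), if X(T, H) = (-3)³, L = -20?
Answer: 46925/27 ≈ 1738.0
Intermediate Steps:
X(T, H) = -27
1/X(58, L) - 1*(-1738) = 1/(-27) - 1*(-1738) = -1/27 + 1738 = 46925/27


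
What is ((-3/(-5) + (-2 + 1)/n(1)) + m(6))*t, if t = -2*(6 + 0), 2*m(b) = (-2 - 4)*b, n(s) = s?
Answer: 1104/5 ≈ 220.80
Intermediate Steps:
m(b) = -3*b (m(b) = ((-2 - 4)*b)/2 = (-6*b)/2 = -3*b)
t = -12 (t = -2*6 = -12)
((-3/(-5) + (-2 + 1)/n(1)) + m(6))*t = ((-3/(-5) + (-2 + 1)/1) - 3*6)*(-12) = ((-3*(-⅕) - 1*1) - 18)*(-12) = ((⅗ - 1) - 18)*(-12) = (-⅖ - 18)*(-12) = -92/5*(-12) = 1104/5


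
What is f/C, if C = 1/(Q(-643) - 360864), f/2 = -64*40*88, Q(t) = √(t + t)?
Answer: 162590883840 - 450560*I*√1286 ≈ 1.6259e+11 - 1.6157e+7*I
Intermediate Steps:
Q(t) = √2*√t (Q(t) = √(2*t) = √2*√t)
f = -450560 (f = 2*(-64*40*88) = 2*(-2560*88) = 2*(-225280) = -450560)
C = 1/(-360864 + I*√1286) (C = 1/(√2*√(-643) - 360864) = 1/(√2*(I*√643) - 360864) = 1/(I*√1286 - 360864) = 1/(-360864 + I*√1286) ≈ -2.7711e-6 - 2.8e-10*I)
f/C = -450560/(-180432/65111413891 - I*√1286/130222827782)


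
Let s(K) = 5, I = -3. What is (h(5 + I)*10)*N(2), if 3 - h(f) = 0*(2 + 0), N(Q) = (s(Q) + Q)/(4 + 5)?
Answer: 70/3 ≈ 23.333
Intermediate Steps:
N(Q) = 5/9 + Q/9 (N(Q) = (5 + Q)/(4 + 5) = (5 + Q)/9 = (5 + Q)*(⅑) = 5/9 + Q/9)
h(f) = 3 (h(f) = 3 - 0*(2 + 0) = 3 - 0*2 = 3 - 1*0 = 3 + 0 = 3)
(h(5 + I)*10)*N(2) = (3*10)*(5/9 + (⅑)*2) = 30*(5/9 + 2/9) = 30*(7/9) = 70/3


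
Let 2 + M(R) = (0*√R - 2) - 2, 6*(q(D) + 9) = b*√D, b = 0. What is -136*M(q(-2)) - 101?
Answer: 715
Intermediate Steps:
q(D) = -9 (q(D) = -9 + (0*√D)/6 = -9 + (⅙)*0 = -9 + 0 = -9)
M(R) = -6 (M(R) = -2 + ((0*√R - 2) - 2) = -2 + ((0 - 2) - 2) = -2 + (-2 - 2) = -2 - 4 = -6)
-136*M(q(-2)) - 101 = -136*(-6) - 101 = 816 - 101 = 715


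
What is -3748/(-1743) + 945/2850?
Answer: 821929/331170 ≈ 2.4819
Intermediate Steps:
-3748/(-1743) + 945/2850 = -3748*(-1/1743) + 945*(1/2850) = 3748/1743 + 63/190 = 821929/331170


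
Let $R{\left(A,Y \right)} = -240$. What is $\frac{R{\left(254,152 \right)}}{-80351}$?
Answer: $\frac{240}{80351} \approx 0.0029869$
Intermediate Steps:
$\frac{R{\left(254,152 \right)}}{-80351} = - \frac{240}{-80351} = \left(-240\right) \left(- \frac{1}{80351}\right) = \frac{240}{80351}$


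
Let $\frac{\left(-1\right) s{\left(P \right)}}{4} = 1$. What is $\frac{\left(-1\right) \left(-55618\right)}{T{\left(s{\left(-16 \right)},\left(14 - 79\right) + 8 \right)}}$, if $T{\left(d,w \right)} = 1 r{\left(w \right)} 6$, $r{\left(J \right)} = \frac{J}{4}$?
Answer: $- \frac{111236}{171} \approx -650.5$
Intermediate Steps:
$s{\left(P \right)} = -4$ ($s{\left(P \right)} = \left(-4\right) 1 = -4$)
$r{\left(J \right)} = \frac{J}{4}$ ($r{\left(J \right)} = J \frac{1}{4} = \frac{J}{4}$)
$T{\left(d,w \right)} = \frac{3 w}{2}$ ($T{\left(d,w \right)} = 1 \frac{w}{4} \cdot 6 = \frac{w}{4} \cdot 6 = \frac{3 w}{2}$)
$\frac{\left(-1\right) \left(-55618\right)}{T{\left(s{\left(-16 \right)},\left(14 - 79\right) + 8 \right)}} = \frac{\left(-1\right) \left(-55618\right)}{\frac{3}{2} \left(\left(14 - 79\right) + 8\right)} = \frac{55618}{\frac{3}{2} \left(-65 + 8\right)} = \frac{55618}{\frac{3}{2} \left(-57\right)} = \frac{55618}{- \frac{171}{2}} = 55618 \left(- \frac{2}{171}\right) = - \frac{111236}{171}$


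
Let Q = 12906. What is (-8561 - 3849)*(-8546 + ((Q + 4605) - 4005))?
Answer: -61553600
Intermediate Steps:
(-8561 - 3849)*(-8546 + ((Q + 4605) - 4005)) = (-8561 - 3849)*(-8546 + ((12906 + 4605) - 4005)) = -12410*(-8546 + (17511 - 4005)) = -12410*(-8546 + 13506) = -12410*4960 = -61553600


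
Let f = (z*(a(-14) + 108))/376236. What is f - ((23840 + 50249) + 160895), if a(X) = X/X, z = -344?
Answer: -22102369430/94059 ≈ -2.3498e+5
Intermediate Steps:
a(X) = 1
f = -9374/94059 (f = -344*(1 + 108)/376236 = -344*109*(1/376236) = -37496*1/376236 = -9374/94059 ≈ -0.099661)
f - ((23840 + 50249) + 160895) = -9374/94059 - ((23840 + 50249) + 160895) = -9374/94059 - (74089 + 160895) = -9374/94059 - 1*234984 = -9374/94059 - 234984 = -22102369430/94059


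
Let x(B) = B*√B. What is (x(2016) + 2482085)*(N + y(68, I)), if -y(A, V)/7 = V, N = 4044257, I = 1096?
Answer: 10019147079725 + 97653064320*√14 ≈ 1.0385e+13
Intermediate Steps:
x(B) = B^(3/2)
y(A, V) = -7*V
(x(2016) + 2482085)*(N + y(68, I)) = (2016^(3/2) + 2482085)*(4044257 - 7*1096) = (24192*√14 + 2482085)*(4044257 - 7672) = (2482085 + 24192*√14)*4036585 = 10019147079725 + 97653064320*√14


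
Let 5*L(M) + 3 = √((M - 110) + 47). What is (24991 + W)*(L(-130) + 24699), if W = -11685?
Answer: 1643184552/5 + 13306*I*√193/5 ≈ 3.2864e+8 + 36971.0*I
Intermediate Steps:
L(M) = -⅗ + √(-63 + M)/5 (L(M) = -⅗ + √((M - 110) + 47)/5 = -⅗ + √((-110 + M) + 47)/5 = -⅗ + √(-63 + M)/5)
(24991 + W)*(L(-130) + 24699) = (24991 - 11685)*((-⅗ + √(-63 - 130)/5) + 24699) = 13306*((-⅗ + √(-193)/5) + 24699) = 13306*((-⅗ + (I*√193)/5) + 24699) = 13306*((-⅗ + I*√193/5) + 24699) = 13306*(123492/5 + I*√193/5) = 1643184552/5 + 13306*I*√193/5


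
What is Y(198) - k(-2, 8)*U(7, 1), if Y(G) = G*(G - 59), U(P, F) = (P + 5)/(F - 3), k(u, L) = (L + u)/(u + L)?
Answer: 27528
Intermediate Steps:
k(u, L) = 1 (k(u, L) = (L + u)/(L + u) = 1)
U(P, F) = (5 + P)/(-3 + F)
Y(G) = G*(-59 + G)
Y(198) - k(-2, 8)*U(7, 1) = 198*(-59 + 198) - (5 + 7)/(-3 + 1) = 198*139 - 12/(-2) = 27522 - (-½*12) = 27522 - (-6) = 27522 - 1*(-6) = 27522 + 6 = 27528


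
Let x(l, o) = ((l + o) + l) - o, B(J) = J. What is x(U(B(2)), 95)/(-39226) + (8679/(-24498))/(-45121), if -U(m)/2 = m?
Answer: 1530572753/7226568440718 ≈ 0.00021180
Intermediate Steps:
U(m) = -2*m
x(l, o) = 2*l (x(l, o) = (o + 2*l) - o = 2*l)
x(U(B(2)), 95)/(-39226) + (8679/(-24498))/(-45121) = (2*(-2*2))/(-39226) + (8679/(-24498))/(-45121) = (2*(-4))*(-1/39226) + (8679*(-1/24498))*(-1/45121) = -8*(-1/39226) - 2893/8166*(-1/45121) = 4/19613 + 2893/368458086 = 1530572753/7226568440718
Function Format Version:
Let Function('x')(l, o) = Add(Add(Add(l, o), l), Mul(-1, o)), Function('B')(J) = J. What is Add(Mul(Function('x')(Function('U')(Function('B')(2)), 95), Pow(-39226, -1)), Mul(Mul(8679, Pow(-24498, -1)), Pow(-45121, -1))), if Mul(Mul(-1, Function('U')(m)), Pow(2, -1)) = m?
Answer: Rational(1530572753, 7226568440718) ≈ 0.00021180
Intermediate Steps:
Function('U')(m) = Mul(-2, m)
Function('x')(l, o) = Mul(2, l) (Function('x')(l, o) = Add(Add(o, Mul(2, l)), Mul(-1, o)) = Mul(2, l))
Add(Mul(Function('x')(Function('U')(Function('B')(2)), 95), Pow(-39226, -1)), Mul(Mul(8679, Pow(-24498, -1)), Pow(-45121, -1))) = Add(Mul(Mul(2, Mul(-2, 2)), Pow(-39226, -1)), Mul(Mul(8679, Pow(-24498, -1)), Pow(-45121, -1))) = Add(Mul(Mul(2, -4), Rational(-1, 39226)), Mul(Mul(8679, Rational(-1, 24498)), Rational(-1, 45121))) = Add(Mul(-8, Rational(-1, 39226)), Mul(Rational(-2893, 8166), Rational(-1, 45121))) = Add(Rational(4, 19613), Rational(2893, 368458086)) = Rational(1530572753, 7226568440718)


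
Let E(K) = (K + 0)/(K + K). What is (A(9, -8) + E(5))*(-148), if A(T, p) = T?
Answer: -1406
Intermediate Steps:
E(K) = 1/2 (E(K) = K/((2*K)) = K*(1/(2*K)) = 1/2)
(A(9, -8) + E(5))*(-148) = (9 + 1/2)*(-148) = (19/2)*(-148) = -1406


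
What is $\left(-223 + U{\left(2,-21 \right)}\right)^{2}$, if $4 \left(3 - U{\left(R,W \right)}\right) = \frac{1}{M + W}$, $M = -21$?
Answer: $\frac{1365967681}{28224} \approx 48397.0$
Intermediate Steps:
$U{\left(R,W \right)} = 3 - \frac{1}{4 \left(-21 + W\right)}$
$\left(-223 + U{\left(2,-21 \right)}\right)^{2} = \left(-223 + \frac{-253 + 12 \left(-21\right)}{4 \left(-21 - 21\right)}\right)^{2} = \left(-223 + \frac{-253 - 252}{4 \left(-42\right)}\right)^{2} = \left(-223 + \frac{1}{4} \left(- \frac{1}{42}\right) \left(-505\right)\right)^{2} = \left(-223 + \frac{505}{168}\right)^{2} = \left(- \frac{36959}{168}\right)^{2} = \frac{1365967681}{28224}$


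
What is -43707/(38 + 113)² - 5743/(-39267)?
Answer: -1585296626/895326867 ≈ -1.7706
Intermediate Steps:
-43707/(38 + 113)² - 5743/(-39267) = -43707/(151²) - 5743*(-1/39267) = -43707/22801 + 5743/39267 = -1585296626/895326867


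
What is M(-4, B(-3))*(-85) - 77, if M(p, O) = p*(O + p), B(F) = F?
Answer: -2457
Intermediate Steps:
M(-4, B(-3))*(-85) - 77 = -4*(-3 - 4)*(-85) - 77 = -4*(-7)*(-85) - 77 = 28*(-85) - 77 = -2380 - 77 = -2457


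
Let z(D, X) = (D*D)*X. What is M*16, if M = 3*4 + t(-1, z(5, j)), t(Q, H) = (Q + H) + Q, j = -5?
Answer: -1840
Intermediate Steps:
z(D, X) = X*D**2 (z(D, X) = D**2*X = X*D**2)
t(Q, H) = H + 2*Q (t(Q, H) = (H + Q) + Q = H + 2*Q)
M = -115 (M = 3*4 + (-5*5**2 + 2*(-1)) = 12 + (-5*25 - 2) = 12 + (-125 - 2) = 12 - 127 = -115)
M*16 = -115*16 = -1840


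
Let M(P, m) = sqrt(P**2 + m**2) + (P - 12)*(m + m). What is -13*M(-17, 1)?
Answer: 754 - 13*sqrt(290) ≈ 532.62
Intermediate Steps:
M(P, m) = sqrt(P**2 + m**2) + 2*m*(-12 + P) (M(P, m) = sqrt(P**2 + m**2) + (-12 + P)*(2*m) = sqrt(P**2 + m**2) + 2*m*(-12 + P))
-13*M(-17, 1) = -13*(sqrt((-17)**2 + 1**2) - 24*1 + 2*(-17)*1) = -13*(sqrt(289 + 1) - 24 - 34) = -13*(sqrt(290) - 24 - 34) = -13*(-58 + sqrt(290)) = 754 - 13*sqrt(290)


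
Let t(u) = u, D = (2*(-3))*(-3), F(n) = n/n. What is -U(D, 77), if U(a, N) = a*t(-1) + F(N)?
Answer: 17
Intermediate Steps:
F(n) = 1
D = 18 (D = -6*(-3) = 18)
U(a, N) = 1 - a (U(a, N) = a*(-1) + 1 = -a + 1 = 1 - a)
-U(D, 77) = -(1 - 1*18) = -(1 - 18) = -1*(-17) = 17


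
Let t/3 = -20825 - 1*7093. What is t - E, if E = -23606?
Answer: -60148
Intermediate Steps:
t = -83754 (t = 3*(-20825 - 1*7093) = 3*(-20825 - 7093) = 3*(-27918) = -83754)
t - E = -83754 - 1*(-23606) = -83754 + 23606 = -60148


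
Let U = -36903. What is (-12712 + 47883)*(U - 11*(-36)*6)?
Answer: -1214349117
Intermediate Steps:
(-12712 + 47883)*(U - 11*(-36)*6) = (-12712 + 47883)*(-36903 - 11*(-36)*6) = 35171*(-36903 + 396*6) = 35171*(-36903 + 2376) = 35171*(-34527) = -1214349117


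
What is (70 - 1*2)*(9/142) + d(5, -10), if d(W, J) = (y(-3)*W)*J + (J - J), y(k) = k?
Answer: 10956/71 ≈ 154.31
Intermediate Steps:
d(W, J) = -3*J*W (d(W, J) = (-3*W)*J + (J - J) = -3*J*W + 0 = -3*J*W)
(70 - 1*2)*(9/142) + d(5, -10) = (70 - 1*2)*(9/142) - 3*(-10)*5 = (70 - 2)*(9*(1/142)) + 150 = 68*(9/142) + 150 = 306/71 + 150 = 10956/71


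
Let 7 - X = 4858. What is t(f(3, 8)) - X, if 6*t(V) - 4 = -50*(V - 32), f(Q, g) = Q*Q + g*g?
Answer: 4510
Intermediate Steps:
f(Q, g) = Q² + g²
t(V) = 802/3 - 25*V/3 (t(V) = ⅔ + (-50*(V - 32))/6 = ⅔ + (-50*(-32 + V))/6 = ⅔ + (1600 - 50*V)/6 = ⅔ + (800/3 - 25*V/3) = 802/3 - 25*V/3)
X = -4851 (X = 7 - 1*4858 = 7 - 4858 = -4851)
t(f(3, 8)) - X = (802/3 - 25*(3² + 8²)/3) - 1*(-4851) = (802/3 - 25*(9 + 64)/3) + 4851 = (802/3 - 25/3*73) + 4851 = (802/3 - 1825/3) + 4851 = -341 + 4851 = 4510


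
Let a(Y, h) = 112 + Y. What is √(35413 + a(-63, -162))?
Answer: √35462 ≈ 188.31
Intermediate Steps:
√(35413 + a(-63, -162)) = √(35413 + (112 - 63)) = √(35413 + 49) = √35462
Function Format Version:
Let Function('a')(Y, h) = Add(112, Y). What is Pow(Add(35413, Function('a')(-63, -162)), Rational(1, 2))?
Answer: Pow(35462, Rational(1, 2)) ≈ 188.31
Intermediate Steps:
Pow(Add(35413, Function('a')(-63, -162)), Rational(1, 2)) = Pow(Add(35413, Add(112, -63)), Rational(1, 2)) = Pow(Add(35413, 49), Rational(1, 2)) = Pow(35462, Rational(1, 2))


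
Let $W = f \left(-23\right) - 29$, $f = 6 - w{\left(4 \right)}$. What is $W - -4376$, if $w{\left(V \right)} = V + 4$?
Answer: $4393$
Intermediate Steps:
$w{\left(V \right)} = 4 + V$
$f = -2$ ($f = 6 - \left(4 + 4\right) = 6 - 8 = -2$)
$W = 17$ ($W = \left(-2\right) \left(-23\right) - 29 = 46 - 29 = 17$)
$W - -4376 = 17 - -4376 = 17 + 4376 = 4393$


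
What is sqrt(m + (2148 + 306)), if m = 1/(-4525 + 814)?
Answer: sqrt(33795308823)/3711 ≈ 49.538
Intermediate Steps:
m = -1/3711 (m = 1/(-3711) = -1/3711 ≈ -0.00026947)
sqrt(m + (2148 + 306)) = sqrt(-1/3711 + (2148 + 306)) = sqrt(-1/3711 + 2454) = sqrt(9106793/3711) = sqrt(33795308823)/3711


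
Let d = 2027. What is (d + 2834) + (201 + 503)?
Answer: 5565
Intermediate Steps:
(d + 2834) + (201 + 503) = (2027 + 2834) + (201 + 503) = 4861 + 704 = 5565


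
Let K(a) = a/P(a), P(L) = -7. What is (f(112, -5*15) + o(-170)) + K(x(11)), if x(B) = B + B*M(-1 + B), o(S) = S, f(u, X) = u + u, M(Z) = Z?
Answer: 257/7 ≈ 36.714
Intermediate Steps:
f(u, X) = 2*u
x(B) = B + B*(-1 + B)
K(a) = -a/7 (K(a) = a/(-7) = a*(-⅐) = -a/7)
(f(112, -5*15) + o(-170)) + K(x(11)) = (2*112 - 170) - ⅐*11² = (224 - 170) - ⅐*121 = 54 - 121/7 = 257/7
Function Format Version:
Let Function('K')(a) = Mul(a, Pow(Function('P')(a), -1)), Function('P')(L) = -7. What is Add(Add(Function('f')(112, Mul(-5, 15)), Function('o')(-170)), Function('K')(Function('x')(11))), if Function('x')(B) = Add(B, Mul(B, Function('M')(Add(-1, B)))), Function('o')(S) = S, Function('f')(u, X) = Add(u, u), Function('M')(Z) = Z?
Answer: Rational(257, 7) ≈ 36.714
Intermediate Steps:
Function('f')(u, X) = Mul(2, u)
Function('x')(B) = Add(B, Mul(B, Add(-1, B)))
Function('K')(a) = Mul(Rational(-1, 7), a) (Function('K')(a) = Mul(a, Pow(-7, -1)) = Mul(a, Rational(-1, 7)) = Mul(Rational(-1, 7), a))
Add(Add(Function('f')(112, Mul(-5, 15)), Function('o')(-170)), Function('K')(Function('x')(11))) = Add(Add(Mul(2, 112), -170), Mul(Rational(-1, 7), Pow(11, 2))) = Add(Add(224, -170), Mul(Rational(-1, 7), 121)) = Add(54, Rational(-121, 7)) = Rational(257, 7)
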